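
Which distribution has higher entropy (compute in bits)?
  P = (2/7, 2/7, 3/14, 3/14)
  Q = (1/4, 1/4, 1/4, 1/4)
Q

Computing entropies in bits:
H(P) = 1.9852
H(Q) = 2.0000

Distribution Q has higher entropy.

Intuition: The distribution closer to uniform (more spread out) has higher entropy.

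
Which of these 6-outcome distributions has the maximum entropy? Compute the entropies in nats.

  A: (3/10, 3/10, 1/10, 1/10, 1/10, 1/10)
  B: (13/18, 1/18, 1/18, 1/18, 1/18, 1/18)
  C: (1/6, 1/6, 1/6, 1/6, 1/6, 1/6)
C

For a discrete distribution over n outcomes, entropy is maximized by the uniform distribution.

Computing entropies:
H(A) = 1.6434 nats
H(B) = 1.0379 nats
H(C) = 1.7918 nats

The uniform distribution (where all probabilities equal 1/6) achieves the maximum entropy of log_e(6) = 1.7918 nats.

Distribution C has the highest entropy.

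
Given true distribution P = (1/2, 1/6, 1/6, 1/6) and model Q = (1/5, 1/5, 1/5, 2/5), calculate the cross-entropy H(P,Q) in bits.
2.1553 bits

Cross-entropy: H(P,Q) = -Σ p(x) log q(x)

Alternatively: H(P,Q) = H(P) + D_KL(P||Q)
H(P) = 1.7925 bits
D_KL(P||Q) = 0.3628 bits

H(P,Q) = 1.7925 + 0.3628 = 2.1553 bits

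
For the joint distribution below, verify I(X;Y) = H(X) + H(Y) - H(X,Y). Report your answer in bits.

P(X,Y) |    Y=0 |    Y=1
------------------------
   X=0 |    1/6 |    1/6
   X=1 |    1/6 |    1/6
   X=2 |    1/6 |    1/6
I(X;Y) = 0.0000 bits

Mutual information has multiple equivalent forms:
- I(X;Y) = H(X) - H(X|Y)
- I(X;Y) = H(Y) - H(Y|X)
- I(X;Y) = H(X) + H(Y) - H(X,Y)

Computing all quantities:
H(X) = 1.5850, H(Y) = 1.0000, H(X,Y) = 2.5850
H(X|Y) = 1.5850, H(Y|X) = 1.0000

Verification:
H(X) - H(X|Y) = 1.5850 - 1.5850 = 0.0000
H(Y) - H(Y|X) = 1.0000 - 1.0000 = 0.0000
H(X) + H(Y) - H(X,Y) = 1.5850 + 1.0000 - 2.5850 = 0.0000

All forms give I(X;Y) = 0.0000 bits. ✓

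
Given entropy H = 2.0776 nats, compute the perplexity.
7.9853

Perplexity is e^H (or exp(H) for natural log).

H = 2.0776 nats
Perplexity = e^2.0776 = 7.9853

Interpretation: The model's uncertainty is equivalent to choosing uniformly among 8.0 options.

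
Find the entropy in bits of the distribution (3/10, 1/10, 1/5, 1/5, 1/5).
2.2464 bits

Shannon entropy is H(X) = -Σ p(x) log p(x).

For P = (3/10, 1/10, 1/5, 1/5, 1/5):
H = -3/10 × log_2(3/10) -1/10 × log_2(1/10) -1/5 × log_2(1/5) -1/5 × log_2(1/5) -1/5 × log_2(1/5)
H = 2.2464 bits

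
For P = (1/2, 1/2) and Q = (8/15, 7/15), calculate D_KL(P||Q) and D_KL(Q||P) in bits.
D_KL(P||Q) = 0.0032, D_KL(Q||P) = 0.0032

KL divergence is not symmetric: D_KL(P||Q) ≠ D_KL(Q||P) in general.

D_KL(P||Q) = 0.0032 bits
D_KL(Q||P) = 0.0032 bits

In this case they happen to be equal (to 4 decimal places).

This asymmetry is why KL divergence is not a true distance metric.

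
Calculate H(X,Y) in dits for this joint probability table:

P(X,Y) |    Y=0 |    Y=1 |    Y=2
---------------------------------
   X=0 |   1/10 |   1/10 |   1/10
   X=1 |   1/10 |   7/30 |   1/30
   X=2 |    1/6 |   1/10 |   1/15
0.9048 dits

Joint entropy is H(X,Y) = -Σ_{x,y} p(x,y) log p(x,y).

Summing over all non-zero entries:
H(X,Y) = -[1/10·log_10(1/10) + 1/10·log_10(1/10) + 1/10·log_10(1/10) + 1/10·log_10(1/10) + 7/30·log_10(7/30) + 1/30·log_10(1/30) + 1/6·log_10(1/6) + 1/10·log_10(1/10) + 1/15·log_10(1/15)]
H(X,Y) = 0.9048 dits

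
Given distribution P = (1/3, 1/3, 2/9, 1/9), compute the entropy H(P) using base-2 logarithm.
1.8911 bits

Shannon entropy is H(X) = -Σ p(x) log p(x).

For P = (1/3, 1/3, 2/9, 1/9):
H = -1/3 × log_2(1/3) -1/3 × log_2(1/3) -2/9 × log_2(2/9) -1/9 × log_2(1/9)
H = 1.8911 bits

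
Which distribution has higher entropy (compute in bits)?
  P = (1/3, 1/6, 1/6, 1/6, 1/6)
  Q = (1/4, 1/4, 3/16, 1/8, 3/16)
Q

Computing entropies in bits:
H(P) = 2.2516
H(Q) = 2.2806

Distribution Q has higher entropy.

Intuition: The distribution closer to uniform (more spread out) has higher entropy.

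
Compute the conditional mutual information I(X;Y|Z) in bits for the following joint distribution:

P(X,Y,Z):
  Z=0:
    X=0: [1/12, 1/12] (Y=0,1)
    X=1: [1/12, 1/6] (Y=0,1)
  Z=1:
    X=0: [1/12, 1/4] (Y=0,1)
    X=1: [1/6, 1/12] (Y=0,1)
0.0830 bits

Conditional mutual information: I(X;Y|Z) = H(X|Z) + H(Y|Z) - H(X,Y|Z)

H(Z) = 0.9799
H(X,Z) = 1.9591 → H(X|Z) = 0.9793
H(Y,Z) = 1.9591 → H(Y|Z) = 0.9793
H(X,Y,Z) = 2.8554 → H(X,Y|Z) = 1.8755

I(X;Y|Z) = 0.9793 + 0.9793 - 1.8755 = 0.0830 bits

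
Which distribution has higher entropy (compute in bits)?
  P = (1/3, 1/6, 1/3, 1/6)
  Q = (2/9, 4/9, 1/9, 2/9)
P

Computing entropies in bits:
H(P) = 1.9183
H(Q) = 1.8366

Distribution P has higher entropy.

Intuition: The distribution closer to uniform (more spread out) has higher entropy.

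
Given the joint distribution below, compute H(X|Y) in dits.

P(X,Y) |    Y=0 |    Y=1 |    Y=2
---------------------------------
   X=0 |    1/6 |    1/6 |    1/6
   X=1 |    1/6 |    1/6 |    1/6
0.3010 dits

Using the chain rule: H(X|Y) = H(X,Y) - H(Y)

First, compute H(X,Y) = 0.7782 dits

Marginal P(Y) = (1/3, 1/3, 1/3)
H(Y) = 0.4771 dits

H(X|Y) = H(X,Y) - H(Y) = 0.7782 - 0.4771 = 0.3010 dits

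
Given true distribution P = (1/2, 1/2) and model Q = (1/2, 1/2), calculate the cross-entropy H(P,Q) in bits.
1.0000 bits

Cross-entropy: H(P,Q) = -Σ p(x) log q(x)

Alternatively: H(P,Q) = H(P) + D_KL(P||Q)
H(P) = 1.0000 bits
D_KL(P||Q) = 0.0000 bits

H(P,Q) = 1.0000 + 0.0000 = 1.0000 bits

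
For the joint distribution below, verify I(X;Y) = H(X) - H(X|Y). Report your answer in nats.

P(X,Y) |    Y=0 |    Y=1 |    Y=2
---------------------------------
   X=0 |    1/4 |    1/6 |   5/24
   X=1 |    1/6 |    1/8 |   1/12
I(X;Y) = 0.0075 nats

Mutual information has multiple equivalent forms:
- I(X;Y) = H(X) - H(X|Y)
- I(X;Y) = H(Y) - H(Y|X)
- I(X;Y) = H(X) + H(Y) - H(X,Y)

Computing all quantities:
H(X) = 0.6616, H(Y) = 1.0835, H(X,Y) = 1.7376
H(X|Y) = 0.6541, H(Y|X) = 1.0761

Verification:
H(X) - H(X|Y) = 0.6616 - 0.6541 = 0.0075
H(Y) - H(Y|X) = 1.0835 - 1.0761 = 0.0075
H(X) + H(Y) - H(X,Y) = 0.6616 + 1.0835 - 1.7376 = 0.0075

All forms give I(X;Y) = 0.0075 nats. ✓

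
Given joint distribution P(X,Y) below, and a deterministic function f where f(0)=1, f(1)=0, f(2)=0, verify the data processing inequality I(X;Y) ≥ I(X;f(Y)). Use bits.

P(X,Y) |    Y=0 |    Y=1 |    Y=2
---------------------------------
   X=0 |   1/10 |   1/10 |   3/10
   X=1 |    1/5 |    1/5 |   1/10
I(X;Y) = 0.1245, I(X;f(Y)) = 0.0349, inequality holds: 0.1245 ≥ 0.0349

Data Processing Inequality: For any Markov chain X → Y → Z, we have I(X;Y) ≥ I(X;Z).

Here Z = f(Y) is a deterministic function of Y, forming X → Y → Z.

Original I(X;Y) = 0.1245 bits

After applying f:
P(X,Z) where Z=f(Y):
- P(X,Z=0) = P(X,Y=1) + P(X,Y=2)
- P(X,Z=1) = P(X,Y=0)

I(X;Z) = I(X;f(Y)) = 0.0349 bits

Verification: 0.1245 ≥ 0.0349 ✓

Information cannot be created by processing; the function f can only lose information about X.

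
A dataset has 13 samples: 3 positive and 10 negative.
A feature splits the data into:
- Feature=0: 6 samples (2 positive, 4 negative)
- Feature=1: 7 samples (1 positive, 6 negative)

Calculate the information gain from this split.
0.0369 bits

Information Gain = H(Y) - H(Y|Feature)

Before split:
P(positive) = 3/13 = 0.2308
H(Y) = 0.7793 bits

After split:
Feature=0: H = 0.9183 bits (weight = 6/13)
Feature=1: H = 0.5917 bits (weight = 7/13)
H(Y|Feature) = (6/13)×0.9183 + (7/13)×0.5917 = 0.7424 bits

Information Gain = 0.7793 - 0.7424 = 0.0369 bits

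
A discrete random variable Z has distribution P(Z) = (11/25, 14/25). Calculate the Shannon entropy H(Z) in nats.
0.6859 nats

Shannon entropy is H(X) = -Σ p(x) log p(x).

For P = (11/25, 14/25):
H = -11/25 × log_e(11/25) -14/25 × log_e(14/25)
H = 0.6859 nats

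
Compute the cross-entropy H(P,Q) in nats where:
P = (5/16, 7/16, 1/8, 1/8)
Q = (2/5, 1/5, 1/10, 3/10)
1.4288 nats

Cross-entropy: H(P,Q) = -Σ p(x) log q(x)

Alternatively: H(P,Q) = H(P) + D_KL(P||Q)
H(P) = 1.2450 nats
D_KL(P||Q) = 0.1838 nats

H(P,Q) = 1.2450 + 0.1838 = 1.4288 nats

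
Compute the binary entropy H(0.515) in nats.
0.6927 nats

The binary entropy function is:
H(p) = -p log(p) - (1-p) log(1-p)

H(0.515) = -0.515 × log_e(0.515) - 0.485 × log_e(0.485)
H(0.515) = 0.6927 nats

Note: Binary entropy is maximized at p=0.5 (H=1 bit) and minimized at p=0 or p=1 (H=0).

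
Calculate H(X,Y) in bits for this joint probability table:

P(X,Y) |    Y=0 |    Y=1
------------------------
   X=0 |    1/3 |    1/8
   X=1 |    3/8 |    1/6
1.8648 bits

Joint entropy is H(X,Y) = -Σ_{x,y} p(x,y) log p(x,y).

Summing over all non-zero entries:
H(X,Y) = -[1/3·log_2(1/3) + 1/8·log_2(1/8) + 3/8·log_2(3/8) + 1/6·log_2(1/6)]
H(X,Y) = 1.8648 bits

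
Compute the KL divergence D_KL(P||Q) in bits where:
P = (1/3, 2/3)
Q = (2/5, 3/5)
0.0137 bits

KL divergence: D_KL(P||Q) = Σ p(x) log(p(x)/q(x))

Computing term by term:
  x=0: 1/3 × log_2[(1/3)/(2/5)] = 1/3 × -0.2630 = -0.0877
  x=1: 2/3 × log_2[(2/3)/(3/5)] = 2/3 × 0.1520 = 0.1013

D_KL(P||Q) = 0.0137 bits

Note: KL divergence is always non-negative and equals 0 iff P = Q.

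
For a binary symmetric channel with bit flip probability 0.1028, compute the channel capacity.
0.5222 bits

For a binary symmetric channel (BSC) with error probability p:
Capacity C = 1 - H(p) bits per symbol

where H(p) = -p log₂(p) - (1-p) log₂(1-p) is the binary entropy function.

H(0.1028) = 0.4778 bits
C = 1 - 0.4778 = 0.5222 bits per symbol

This means we can reliably transmit up to 0.5222 bits of information per channel use.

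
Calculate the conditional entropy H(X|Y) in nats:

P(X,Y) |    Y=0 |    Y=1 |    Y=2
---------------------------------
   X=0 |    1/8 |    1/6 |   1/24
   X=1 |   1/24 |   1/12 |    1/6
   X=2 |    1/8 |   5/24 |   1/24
0.9847 nats

Using the chain rule: H(X|Y) = H(X,Y) - H(Y)

First, compute H(X,Y) = 2.0482 nats

Marginal P(Y) = (7/24, 11/24, 1/4)
H(Y) = 1.0635 nats

H(X|Y) = H(X,Y) - H(Y) = 2.0482 - 1.0635 = 0.9847 nats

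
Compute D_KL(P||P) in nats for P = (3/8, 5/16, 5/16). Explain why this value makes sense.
0.0000 nats

KL divergence satisfies the Gibbs inequality: D_KL(P||Q) ≥ 0 for all distributions P, Q.

D_KL(P||Q) = Σ p(x) log(p(x)/q(x))
Each term is p(x) × log_e(p(x)/p(x)) = p(x) × log_e(1) = 0, so the sum is 0.
D_KL(P||Q) = 0.0000 nats

When P = Q, the KL divergence is exactly 0, as there is no 'divergence' between identical distributions.

This non-negativity is a fundamental property: relative entropy cannot be negative because it measures how different Q is from P.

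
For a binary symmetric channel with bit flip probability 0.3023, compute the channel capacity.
0.1159 bits

For a binary symmetric channel (BSC) with error probability p:
Capacity C = 1 - H(p) bits per symbol

where H(p) = -p log₂(p) - (1-p) log₂(1-p) is the binary entropy function.

H(0.3023) = 0.8841 bits
C = 1 - 0.8841 = 0.1159 bits per symbol

This means we can reliably transmit up to 0.1159 bits of information per channel use.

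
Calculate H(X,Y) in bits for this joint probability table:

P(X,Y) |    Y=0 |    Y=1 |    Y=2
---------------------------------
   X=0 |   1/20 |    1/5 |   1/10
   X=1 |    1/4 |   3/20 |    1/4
2.4232 bits

Joint entropy is H(X,Y) = -Σ_{x,y} p(x,y) log p(x,y).

Summing over all non-zero entries:
H(X,Y) = -[1/20·log_2(1/20) + 1/5·log_2(1/5) + 1/10·log_2(1/10) + 1/4·log_2(1/4) + 3/20·log_2(3/20) + 1/4·log_2(1/4)]
H(X,Y) = 2.4232 bits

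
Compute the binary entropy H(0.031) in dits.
0.0600 dits

The binary entropy function is:
H(p) = -p log(p) - (1-p) log(1-p)

H(0.031) = -0.031 × log_10(0.031) - 0.969 × log_10(0.969)
H(0.031) = 0.0600 dits

Note: Binary entropy is maximized at p=0.5 (H=1 bit) and minimized at p=0 or p=1 (H=0).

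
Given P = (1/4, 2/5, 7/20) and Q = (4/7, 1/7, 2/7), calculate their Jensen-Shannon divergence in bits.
0.0947 bits

Jensen-Shannon divergence is:
JSD(P||Q) = 0.5 × D_KL(P||M) + 0.5 × D_KL(Q||M)
where M = 0.5 × (P + Q) is the mixture distribution.

M = 0.5 × (1/4, 2/5, 7/20) + 0.5 × (4/7, 1/7, 2/7) = (0.410714, 0.271429, 0.317857)

D_KL(P||M) = 0.0934 bits
D_KL(Q||M) = 0.0960 bits

JSD(P||Q) = 0.5 × 0.0934 + 0.5 × 0.0960 = 0.0947 bits

Unlike KL divergence, JSD is symmetric and bounded: 0 ≤ JSD ≤ log(2).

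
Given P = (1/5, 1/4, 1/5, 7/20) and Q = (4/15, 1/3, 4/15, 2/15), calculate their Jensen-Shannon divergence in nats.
0.0329 nats

Jensen-Shannon divergence is:
JSD(P||Q) = 0.5 × D_KL(P||M) + 0.5 × D_KL(Q||M)
where M = 0.5 × (P + Q) is the mixture distribution.

M = 0.5 × (1/5, 1/4, 1/5, 7/20) + 0.5 × (4/15, 1/3, 4/15, 2/15) = (7/30, 7/24, 7/30, 0.241667)

D_KL(P||M) = 0.0294 nats
D_KL(Q||M) = 0.0364 nats

JSD(P||Q) = 0.5 × 0.0294 + 0.5 × 0.0364 = 0.0329 nats

Unlike KL divergence, JSD is symmetric and bounded: 0 ≤ JSD ≤ log(2).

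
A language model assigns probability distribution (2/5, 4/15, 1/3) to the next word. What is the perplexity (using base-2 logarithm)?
2.9600

Perplexity is 2^H (or exp(H) for natural log).

First, H = -Σ p log p = 1.5656 bits
Perplexity = 2^1.5656 = 2.9600

Interpretation: The model's uncertainty is equivalent to choosing uniformly among 3.0 options.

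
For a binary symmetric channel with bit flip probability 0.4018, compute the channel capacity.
0.0280 bits

For a binary symmetric channel (BSC) with error probability p:
Capacity C = 1 - H(p) bits per symbol

where H(p) = -p log₂(p) - (1-p) log₂(1-p) is the binary entropy function.

H(0.4018) = 0.9720 bits
C = 1 - 0.9720 = 0.0280 bits per symbol

This means we can reliably transmit up to 0.0280 bits of information per channel use.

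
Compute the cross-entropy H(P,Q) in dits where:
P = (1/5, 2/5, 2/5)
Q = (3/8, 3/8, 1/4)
0.4964 dits

Cross-entropy: H(P,Q) = -Σ p(x) log q(x)

Alternatively: H(P,Q) = H(P) + D_KL(P||Q)
H(P) = 0.4581 dits
D_KL(P||Q) = 0.0383 dits

H(P,Q) = 0.4581 + 0.0383 = 0.4964 dits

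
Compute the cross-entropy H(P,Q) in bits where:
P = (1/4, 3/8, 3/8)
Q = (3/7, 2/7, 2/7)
1.6611 bits

Cross-entropy: H(P,Q) = -Σ p(x) log q(x)

Alternatively: H(P,Q) = H(P) + D_KL(P||Q)
H(P) = 1.5613 bits
D_KL(P||Q) = 0.0998 bits

H(P,Q) = 1.5613 + 0.0998 = 1.6611 bits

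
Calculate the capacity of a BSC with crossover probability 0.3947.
0.0322 bits

For a binary symmetric channel (BSC) with error probability p:
Capacity C = 1 - H(p) bits per symbol

where H(p) = -p log₂(p) - (1-p) log₂(1-p) is the binary entropy function.

H(0.3947) = 0.9678 bits
C = 1 - 0.9678 = 0.0322 bits per symbol

This means we can reliably transmit up to 0.0322 bits of information per channel use.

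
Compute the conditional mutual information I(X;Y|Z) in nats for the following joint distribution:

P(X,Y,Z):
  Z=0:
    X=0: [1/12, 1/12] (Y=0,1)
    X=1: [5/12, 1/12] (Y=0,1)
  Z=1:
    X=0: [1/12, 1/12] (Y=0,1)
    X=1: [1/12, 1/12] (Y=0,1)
0.0341 nats

Conditional mutual information: I(X;Y|Z) = H(X|Z) + H(Y|Z) - H(X,Y|Z)

H(Z) = 0.6365
H(X,Z) = 1.2425 → H(X|Z) = 0.6059
H(Y,Z) = 1.2425 → H(Y|Z) = 0.6059
H(X,Y,Z) = 1.8143 → H(X,Y|Z) = 1.1778

I(X;Y|Z) = 0.6059 + 0.6059 - 1.1778 = 0.0341 nats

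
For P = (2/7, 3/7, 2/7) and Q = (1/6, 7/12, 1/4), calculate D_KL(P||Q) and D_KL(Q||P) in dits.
D_KL(P||Q) = 0.0261, D_KL(Q||P) = 0.0246

KL divergence is not symmetric: D_KL(P||Q) ≠ D_KL(Q||P) in general.

D_KL(P||Q) = 0.0261 dits
D_KL(Q||P) = 0.0246 dits

No, they are not equal!

This asymmetry is why KL divergence is not a true distance metric.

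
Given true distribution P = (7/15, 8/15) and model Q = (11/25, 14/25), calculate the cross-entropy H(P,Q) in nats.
0.6924 nats

Cross-entropy: H(P,Q) = -Σ p(x) log q(x)

Alternatively: H(P,Q) = H(P) + D_KL(P||Q)
H(P) = 0.6909 nats
D_KL(P||Q) = 0.0014 nats

H(P,Q) = 0.6909 + 0.0014 = 0.6924 nats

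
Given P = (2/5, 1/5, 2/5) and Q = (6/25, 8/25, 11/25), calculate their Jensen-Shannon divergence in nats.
0.0176 nats

Jensen-Shannon divergence is:
JSD(P||Q) = 0.5 × D_KL(P||M) + 0.5 × D_KL(Q||M)
where M = 0.5 × (P + Q) is the mixture distribution.

M = 0.5 × (2/5, 1/5, 2/5) + 0.5 × (6/25, 8/25, 11/25) = (8/25, 0.26, 0.42)

D_KL(P||M) = 0.0173 nats
D_KL(Q||M) = 0.0179 nats

JSD(P||Q) = 0.5 × 0.0173 + 0.5 × 0.0179 = 0.0176 nats

Unlike KL divergence, JSD is symmetric and bounded: 0 ≤ JSD ≤ log(2).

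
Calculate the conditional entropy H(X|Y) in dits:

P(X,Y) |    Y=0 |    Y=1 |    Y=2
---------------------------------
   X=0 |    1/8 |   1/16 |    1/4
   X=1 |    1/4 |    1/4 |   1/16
0.2395 dits

Using the chain rule: H(X|Y) = H(X,Y) - H(Y)

First, compute H(X,Y) = 0.7149 dits

Marginal P(Y) = (3/8, 5/16, 5/16)
H(Y) = 0.4755 dits

H(X|Y) = H(X,Y) - H(Y) = 0.7149 - 0.4755 = 0.2395 dits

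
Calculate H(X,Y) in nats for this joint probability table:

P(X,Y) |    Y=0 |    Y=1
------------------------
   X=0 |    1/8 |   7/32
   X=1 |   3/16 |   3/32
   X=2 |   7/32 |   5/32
1.7507 nats

Joint entropy is H(X,Y) = -Σ_{x,y} p(x,y) log p(x,y).

Summing over all non-zero entries:
H(X,Y) = -[1/8·log_e(1/8) + 7/32·log_e(7/32) + 3/16·log_e(3/16) + 3/32·log_e(3/32) + 7/32·log_e(7/32) + 5/32·log_e(5/32)]
H(X,Y) = 1.7507 nats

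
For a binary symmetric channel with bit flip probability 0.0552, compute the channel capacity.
0.6919 bits

For a binary symmetric channel (BSC) with error probability p:
Capacity C = 1 - H(p) bits per symbol

where H(p) = -p log₂(p) - (1-p) log₂(1-p) is the binary entropy function.

H(0.0552) = 0.3081 bits
C = 1 - 0.3081 = 0.6919 bits per symbol

This means we can reliably transmit up to 0.6919 bits of information per channel use.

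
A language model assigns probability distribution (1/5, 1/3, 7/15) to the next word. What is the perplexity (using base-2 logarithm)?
2.8399

Perplexity is 2^H (or exp(H) for natural log).

First, H = -Σ p log p = 1.5058 bits
Perplexity = 2^1.5058 = 2.8399

Interpretation: The model's uncertainty is equivalent to choosing uniformly among 2.8 options.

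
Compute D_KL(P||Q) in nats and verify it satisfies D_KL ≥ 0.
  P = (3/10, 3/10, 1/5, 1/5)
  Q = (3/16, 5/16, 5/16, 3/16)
0.0524 nats

KL divergence satisfies the Gibbs inequality: D_KL(P||Q) ≥ 0 for all distributions P, Q.

D_KL(P||Q) = Σ p(x) log(p(x)/q(x))
Term by term:
  x=0: 3/10 × log_e[(3/10)/(3/16)] = 0.1410
  x=1: 3/10 × log_e[(3/10)/(5/16)] = -0.0122
  x=2: 1/5 × log_e[(1/5)/(5/16)] = -0.0893
  x=3: 1/5 × log_e[(1/5)/(3/16)] = 0.0129
D_KL(P||Q) = 0.0524 nats

D_KL(P||Q) = 0.0524 ≥ 0 ✓

This non-negativity is a fundamental property: relative entropy cannot be negative because it measures how different Q is from P.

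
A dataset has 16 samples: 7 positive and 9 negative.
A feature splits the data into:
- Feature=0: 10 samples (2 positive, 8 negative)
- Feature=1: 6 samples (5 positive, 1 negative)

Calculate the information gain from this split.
0.2937 bits

Information Gain = H(Y) - H(Y|Feature)

Before split:
P(positive) = 7/16 = 0.4375
H(Y) = 0.9887 bits

After split:
Feature=0: H = 0.7219 bits (weight = 10/16)
Feature=1: H = 0.6500 bits (weight = 6/16)
H(Y|Feature) = (10/16)×0.7219 + (6/16)×0.6500 = 0.6950 bits

Information Gain = 0.9887 - 0.6950 = 0.2937 bits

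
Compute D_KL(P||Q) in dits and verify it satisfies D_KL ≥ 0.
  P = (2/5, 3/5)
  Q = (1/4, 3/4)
0.0235 dits

KL divergence satisfies the Gibbs inequality: D_KL(P||Q) ≥ 0 for all distributions P, Q.

D_KL(P||Q) = Σ p(x) log(p(x)/q(x))
Term by term:
  x=0: 2/5 × log_10[(2/5)/(1/4)] = 0.0816
  x=1: 3/5 × log_10[(3/5)/(3/4)] = -0.0581
D_KL(P||Q) = 0.0235 dits

D_KL(P||Q) = 0.0235 ≥ 0 ✓

This non-negativity is a fundamental property: relative entropy cannot be negative because it measures how different Q is from P.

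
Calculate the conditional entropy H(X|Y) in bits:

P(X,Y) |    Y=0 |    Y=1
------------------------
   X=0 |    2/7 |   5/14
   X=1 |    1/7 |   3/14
0.9389 bits

Using the chain rule: H(X|Y) = H(X,Y) - H(Y)

First, compute H(X,Y) = 1.9242 bits

Marginal P(Y) = (3/7, 4/7)
H(Y) = 0.9852 bits

H(X|Y) = H(X,Y) - H(Y) = 1.9242 - 0.9852 = 0.9389 bits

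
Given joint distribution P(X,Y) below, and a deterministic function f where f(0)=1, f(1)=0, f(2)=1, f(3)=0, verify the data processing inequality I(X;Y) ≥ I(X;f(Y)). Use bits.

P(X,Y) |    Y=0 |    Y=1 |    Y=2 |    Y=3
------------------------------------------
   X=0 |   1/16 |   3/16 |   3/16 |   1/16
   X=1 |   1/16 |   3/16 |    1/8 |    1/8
I(X;Y) = 0.0244, I(X;f(Y)) = 0.0115, inequality holds: 0.0244 ≥ 0.0115

Data Processing Inequality: For any Markov chain X → Y → Z, we have I(X;Y) ≥ I(X;Z).

Here Z = f(Y) is a deterministic function of Y, forming X → Y → Z.

Original I(X;Y) = 0.0244 bits

After applying f:
P(X,Z) where Z=f(Y):
- P(X,Z=0) = P(X,Y=1) + P(X,Y=3)
- P(X,Z=1) = P(X,Y=0) + P(X,Y=2)

I(X;Z) = I(X;f(Y)) = 0.0115 bits

Verification: 0.0244 ≥ 0.0115 ✓

Information cannot be created by processing; the function f can only lose information about X.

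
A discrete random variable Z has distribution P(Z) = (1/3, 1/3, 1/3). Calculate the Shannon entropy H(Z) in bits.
1.5850 bits

Shannon entropy is H(X) = -Σ p(x) log p(x).

For P = (1/3, 1/3, 1/3):
H = -1/3 × log_2(1/3) -1/3 × log_2(1/3) -1/3 × log_2(1/3)
H = 1.5850 bits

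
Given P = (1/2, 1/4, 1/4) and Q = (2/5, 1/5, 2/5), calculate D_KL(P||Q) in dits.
0.0217 dits

KL divergence: D_KL(P||Q) = Σ p(x) log(p(x)/q(x))

Computing term by term:
  x=0: 1/2 × log_10[(1/2)/(2/5)] = 1/2 × 0.0969 = 0.0485
  x=1: 1/4 × log_10[(1/4)/(1/5)] = 1/4 × 0.0969 = 0.0242
  x=2: 1/4 × log_10[(1/4)/(2/5)] = 1/4 × -0.2041 = -0.0510

D_KL(P||Q) = 0.0217 dits

Note: KL divergence is always non-negative and equals 0 iff P = Q.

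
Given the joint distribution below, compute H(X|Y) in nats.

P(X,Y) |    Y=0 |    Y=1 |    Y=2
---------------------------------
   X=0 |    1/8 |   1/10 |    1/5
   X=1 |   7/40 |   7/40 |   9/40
0.6779 nats

Using the chain rule: H(X|Y) = H(X,Y) - H(Y)

First, compute H(X,Y) = 1.7577 nats

Marginal P(Y) = (3/10, 11/40, 17/40)
H(Y) = 1.0799 nats

H(X|Y) = H(X,Y) - H(Y) = 1.7577 - 1.0799 = 0.6779 nats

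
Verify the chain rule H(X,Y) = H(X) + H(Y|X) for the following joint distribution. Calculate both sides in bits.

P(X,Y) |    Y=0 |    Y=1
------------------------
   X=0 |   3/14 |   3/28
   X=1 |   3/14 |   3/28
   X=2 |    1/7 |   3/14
H(X,Y) = 2.5202, H(X) = 1.5831, H(Y|X) = 0.9371 (all in bits)

Chain rule: H(X,Y) = H(X) + H(Y|X)

Left side — joint entropy directly:
H(X,Y) = -Σ p(x,y) log p(x,y) = 2.5202 bits

Right side — compute H(Y|X) from the conditional distributions:
P(X) = (9/28, 9/28, 5/14), so H(X) = 1.5831 bits
H(Y|X) = Σ_x P(X=x) · H(Y|X=x):
  P(Y|X=0) = (2/3, 1/3), H(Y|X=0) = 0.9183, weight P(X=0) = 9/28
  P(Y|X=1) = (2/3, 1/3), H(Y|X=1) = 0.9183, weight P(X=1) = 9/28
  P(Y|X=2) = (2/5, 3/5), H(Y|X=2) = 0.9710, weight P(X=2) = 5/14
H(Y|X) = 0.9371 bits

H(X) + H(Y|X) = 1.5831 + 0.9371 = 2.5202 bits

Both sides equal 2.5202 bits. ✓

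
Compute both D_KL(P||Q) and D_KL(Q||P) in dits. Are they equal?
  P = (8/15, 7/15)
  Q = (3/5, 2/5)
D_KL(P||Q) = 0.0040, D_KL(Q||P) = 0.0039

KL divergence is not symmetric: D_KL(P||Q) ≠ D_KL(Q||P) in general.

D_KL(P||Q) = 0.0040 dits
D_KL(Q||P) = 0.0039 dits

No, they are not equal!

This asymmetry is why KL divergence is not a true distance metric.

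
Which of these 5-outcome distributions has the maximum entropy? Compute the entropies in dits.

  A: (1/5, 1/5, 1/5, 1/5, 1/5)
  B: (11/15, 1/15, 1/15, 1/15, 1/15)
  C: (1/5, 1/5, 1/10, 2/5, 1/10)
A

For a discrete distribution over n outcomes, entropy is maximized by the uniform distribution.

Computing entropies:
H(A) = 0.6990 dits
H(B) = 0.4124 dits
H(C) = 0.6388 dits

The uniform distribution (where all probabilities equal 1/5) achieves the maximum entropy of log_10(5) = 0.6990 dits.

Distribution A has the highest entropy.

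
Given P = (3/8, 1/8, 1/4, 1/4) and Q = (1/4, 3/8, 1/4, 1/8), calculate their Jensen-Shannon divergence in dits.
0.0215 dits

Jensen-Shannon divergence is:
JSD(P||Q) = 0.5 × D_KL(P||M) + 0.5 × D_KL(Q||M)
where M = 0.5 × (P + Q) is the mixture distribution.

M = 0.5 × (3/8, 1/8, 1/4, 1/4) + 0.5 × (1/4, 3/8, 1/4, 1/8) = (5/16, 1/4, 1/4, 3/16)

D_KL(P||M) = 0.0233 dits
D_KL(Q||M) = 0.0198 dits

JSD(P||Q) = 0.5 × 0.0233 + 0.5 × 0.0198 = 0.0215 dits

Unlike KL divergence, JSD is symmetric and bounded: 0 ≤ JSD ≤ log(2).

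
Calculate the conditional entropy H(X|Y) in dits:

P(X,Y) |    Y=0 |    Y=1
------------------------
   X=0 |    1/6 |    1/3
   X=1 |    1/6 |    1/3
0.3010 dits

Using the chain rule: H(X|Y) = H(X,Y) - H(Y)

First, compute H(X,Y) = 0.5775 dits

Marginal P(Y) = (1/3, 2/3)
H(Y) = 0.2764 dits

H(X|Y) = H(X,Y) - H(Y) = 0.5775 - 0.2764 = 0.3010 dits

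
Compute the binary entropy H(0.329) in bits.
0.9139 bits

The binary entropy function is:
H(p) = -p log(p) - (1-p) log(1-p)

H(0.329) = -0.329 × log_2(0.329) - 0.671 × log_2(0.671)
H(0.329) = 0.9139 bits

Note: Binary entropy is maximized at p=0.5 (H=1 bit) and minimized at p=0 or p=1 (H=0).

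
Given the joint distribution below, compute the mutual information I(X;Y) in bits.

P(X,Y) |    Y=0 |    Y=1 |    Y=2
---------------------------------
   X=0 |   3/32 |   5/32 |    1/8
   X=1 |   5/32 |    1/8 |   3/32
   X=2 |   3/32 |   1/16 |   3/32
0.0273 bits

Mutual information: I(X;Y) = H(X) + H(Y) - H(X,Y)

Marginals:
P(X) = (3/8, 3/8, 1/4), H(X) = 1.5613 bits
P(Y) = (11/32, 11/32, 5/16), H(Y) = 1.5835 bits

Joint entropy: H(X,Y) = 3.1175 bits

I(X;Y) = 1.5613 + 1.5835 - 3.1175 = 0.0273 bits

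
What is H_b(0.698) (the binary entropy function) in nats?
0.6125 nats

The binary entropy function is:
H(p) = -p log(p) - (1-p) log(1-p)

H(0.698) = -0.698 × log_e(0.698) - 0.302 × log_e(0.302)
H(0.698) = 0.6125 nats

Note: Binary entropy is maximized at p=0.5 (H=1 bit) and minimized at p=0 or p=1 (H=0).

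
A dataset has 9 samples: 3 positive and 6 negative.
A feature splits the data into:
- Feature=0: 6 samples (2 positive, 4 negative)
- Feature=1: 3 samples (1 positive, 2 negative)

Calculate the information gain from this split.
0.0000 bits

Information Gain = H(Y) - H(Y|Feature)

Before split:
P(positive) = 3/9 = 0.3333
H(Y) = 0.9183 bits

After split:
Feature=0: H = 0.9183 bits (weight = 6/9)
Feature=1: H = 0.9183 bits (weight = 3/9)
H(Y|Feature) = (6/9)×0.9183 + (3/9)×0.9183 = 0.9183 bits

Information Gain = 0.9183 - 0.9183 = 0.0000 bits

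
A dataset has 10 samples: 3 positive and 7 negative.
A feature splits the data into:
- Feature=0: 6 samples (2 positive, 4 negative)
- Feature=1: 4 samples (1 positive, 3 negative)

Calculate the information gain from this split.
0.0058 bits

Information Gain = H(Y) - H(Y|Feature)

Before split:
P(positive) = 3/10 = 0.3000
H(Y) = 0.8813 bits

After split:
Feature=0: H = 0.9183 bits (weight = 6/10)
Feature=1: H = 0.8113 bits (weight = 4/10)
H(Y|Feature) = (6/10)×0.9183 + (4/10)×0.8113 = 0.8755 bits

Information Gain = 0.8813 - 0.8755 = 0.0058 bits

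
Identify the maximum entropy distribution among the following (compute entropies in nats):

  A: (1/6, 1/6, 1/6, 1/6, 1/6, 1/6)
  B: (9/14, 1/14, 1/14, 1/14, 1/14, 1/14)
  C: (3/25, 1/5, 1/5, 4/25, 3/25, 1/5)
A

For a discrete distribution over n outcomes, entropy is maximized by the uniform distribution.

Computing entropies:
H(A) = 1.7918 nats
H(B) = 1.2266 nats
H(C) = 1.7677 nats

The uniform distribution (where all probabilities equal 1/6) achieves the maximum entropy of log_e(6) = 1.7918 nats.

Distribution A has the highest entropy.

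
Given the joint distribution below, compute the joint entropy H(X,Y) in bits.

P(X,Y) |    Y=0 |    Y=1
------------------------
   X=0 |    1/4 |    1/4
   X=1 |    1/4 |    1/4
2.0000 bits

Joint entropy is H(X,Y) = -Σ_{x,y} p(x,y) log p(x,y).

Summing over all non-zero entries:
H(X,Y) = -[1/4·log_2(1/4) + 1/4·log_2(1/4) + 1/4·log_2(1/4) + 1/4·log_2(1/4)]
H(X,Y) = 2.0000 bits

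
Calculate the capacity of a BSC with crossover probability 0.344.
0.0714 bits

For a binary symmetric channel (BSC) with error probability p:
Capacity C = 1 - H(p) bits per symbol

where H(p) = -p log₂(p) - (1-p) log₂(1-p) is the binary entropy function.

H(0.344) = 0.9286 bits
C = 1 - 0.9286 = 0.0714 bits per symbol

This means we can reliably transmit up to 0.0714 bits of information per channel use.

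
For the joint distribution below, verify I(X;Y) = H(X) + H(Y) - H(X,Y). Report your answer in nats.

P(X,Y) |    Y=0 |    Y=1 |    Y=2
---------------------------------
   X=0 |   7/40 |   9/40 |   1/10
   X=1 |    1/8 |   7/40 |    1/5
I(X;Y) = 0.0243 nats

Mutual information has multiple equivalent forms:
- I(X;Y) = H(X) - H(X|Y)
- I(X;Y) = H(Y) - H(Y|X)
- I(X;Y) = H(X) + H(Y) - H(X,Y)

Computing all quantities:
H(X) = 0.6931, H(Y) = 1.0889, H(X,Y) = 1.7577
H(X|Y) = 0.6688, H(Y|X) = 1.0646

Verification:
H(X) - H(X|Y) = 0.6931 - 0.6688 = 0.0243
H(Y) - H(Y|X) = 1.0889 - 1.0646 = 0.0243
H(X) + H(Y) - H(X,Y) = 0.6931 + 1.0889 - 1.7577 = 0.0243

All forms give I(X;Y) = 0.0243 nats. ✓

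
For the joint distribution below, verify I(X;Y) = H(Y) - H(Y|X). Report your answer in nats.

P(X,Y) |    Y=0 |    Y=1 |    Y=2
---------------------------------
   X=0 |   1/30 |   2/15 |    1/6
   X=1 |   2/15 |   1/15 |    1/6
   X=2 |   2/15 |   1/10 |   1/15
I(X;Y) = 0.0763 nats

Mutual information has multiple equivalent forms:
- I(X;Y) = H(X) - H(X|Y)
- I(X;Y) = H(Y) - H(Y|X)
- I(X;Y) = H(X) + H(Y) - H(X,Y)

Computing all quantities:
H(X) = 1.0953, H(Y) = 1.0889, H(X,Y) = 2.1079
H(X|Y) = 1.0190, H(Y|X) = 1.0126

Verification:
H(X) - H(X|Y) = 1.0953 - 1.0190 = 0.0763
H(Y) - H(Y|X) = 1.0889 - 1.0126 = 0.0763
H(X) + H(Y) - H(X,Y) = 1.0953 + 1.0889 - 2.1079 = 0.0763

All forms give I(X;Y) = 0.0763 nats. ✓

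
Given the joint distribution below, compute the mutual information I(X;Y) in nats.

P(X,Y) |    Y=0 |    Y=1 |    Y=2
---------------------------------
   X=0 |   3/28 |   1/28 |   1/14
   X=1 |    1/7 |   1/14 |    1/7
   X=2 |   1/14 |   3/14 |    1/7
0.0704 nats

Mutual information: I(X;Y) = H(X) + H(Y) - H(X,Y)

Marginals:
P(X) = (3/14, 5/14, 3/7), H(X) = 1.0609 nats
P(Y) = (9/28, 9/28, 5/14), H(Y) = 1.0974 nats

Joint entropy: H(X,Y) = 2.0879 nats

I(X;Y) = 1.0609 + 1.0974 - 2.0879 = 0.0704 nats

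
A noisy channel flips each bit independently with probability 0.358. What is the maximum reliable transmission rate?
0.0590 bits

For a binary symmetric channel (BSC) with error probability p:
Capacity C = 1 - H(p) bits per symbol

where H(p) = -p log₂(p) - (1-p) log₂(1-p) is the binary entropy function.

H(0.358) = 0.9410 bits
C = 1 - 0.9410 = 0.0590 bits per symbol

This means we can reliably transmit up to 0.0590 bits of information per channel use.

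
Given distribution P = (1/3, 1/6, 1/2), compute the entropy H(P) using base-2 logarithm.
1.4591 bits

Shannon entropy is H(X) = -Σ p(x) log p(x).

For P = (1/3, 1/6, 1/2):
H = -1/3 × log_2(1/3) -1/6 × log_2(1/6) -1/2 × log_2(1/2)
H = 1.4591 bits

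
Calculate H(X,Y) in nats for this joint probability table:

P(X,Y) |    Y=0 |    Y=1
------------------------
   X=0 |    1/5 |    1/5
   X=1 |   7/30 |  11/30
1.3512 nats

Joint entropy is H(X,Y) = -Σ_{x,y} p(x,y) log p(x,y).

Summing over all non-zero entries:
H(X,Y) = -[1/5·log_e(1/5) + 1/5·log_e(1/5) + 7/30·log_e(7/30) + 11/30·log_e(11/30)]
H(X,Y) = 1.3512 nats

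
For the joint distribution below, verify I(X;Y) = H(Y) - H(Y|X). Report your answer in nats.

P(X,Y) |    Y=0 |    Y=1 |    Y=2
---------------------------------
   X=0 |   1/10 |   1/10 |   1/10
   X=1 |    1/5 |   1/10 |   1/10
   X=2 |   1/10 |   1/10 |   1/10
I(X;Y) = 0.0138 nats

Mutual information has multiple equivalent forms:
- I(X;Y) = H(X) - H(X|Y)
- I(X;Y) = H(Y) - H(Y|X)
- I(X;Y) = H(X) + H(Y) - H(X,Y)

Computing all quantities:
H(X) = 1.0889, H(Y) = 1.0889, H(X,Y) = 2.1640
H(X|Y) = 1.0751, H(Y|X) = 1.0751

Verification:
H(X) - H(X|Y) = 1.0889 - 1.0751 = 0.0138
H(Y) - H(Y|X) = 1.0889 - 1.0751 = 0.0138
H(X) + H(Y) - H(X,Y) = 1.0889 + 1.0889 - 2.1640 = 0.0138

All forms give I(X;Y) = 0.0138 nats. ✓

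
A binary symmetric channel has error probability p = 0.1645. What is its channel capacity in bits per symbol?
0.3550 bits

For a binary symmetric channel (BSC) with error probability p:
Capacity C = 1 - H(p) bits per symbol

where H(p) = -p log₂(p) - (1-p) log₂(1-p) is the binary entropy function.

H(0.1645) = 0.6450 bits
C = 1 - 0.6450 = 0.3550 bits per symbol

This means we can reliably transmit up to 0.3550 bits of information per channel use.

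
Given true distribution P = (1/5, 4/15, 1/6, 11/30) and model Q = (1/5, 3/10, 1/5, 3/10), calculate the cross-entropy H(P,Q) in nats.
1.3526 nats

Cross-entropy: H(P,Q) = -Σ p(x) log q(x)

Alternatively: H(P,Q) = H(P) + D_KL(P||Q)
H(P) = 1.3409 nats
D_KL(P||Q) = 0.0118 nats

H(P,Q) = 1.3409 + 0.0118 = 1.3526 nats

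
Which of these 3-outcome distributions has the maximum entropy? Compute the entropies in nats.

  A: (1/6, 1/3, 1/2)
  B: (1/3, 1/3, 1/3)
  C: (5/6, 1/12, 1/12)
B

For a discrete distribution over n outcomes, entropy is maximized by the uniform distribution.

Computing entropies:
H(A) = 1.0114 nats
H(B) = 1.0986 nats
H(C) = 0.5661 nats

The uniform distribution (where all probabilities equal 1/3) achieves the maximum entropy of log_e(3) = 1.0986 nats.

Distribution B has the highest entropy.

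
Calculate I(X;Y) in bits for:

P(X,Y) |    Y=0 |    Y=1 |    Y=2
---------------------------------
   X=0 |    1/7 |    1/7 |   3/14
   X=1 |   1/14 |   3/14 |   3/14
0.0279 bits

Mutual information: I(X;Y) = H(X) + H(Y) - H(X,Y)

Marginals:
P(X) = (1/2, 1/2), H(X) = 1.0000 bits
P(Y) = (3/14, 5/14, 3/7), H(Y) = 1.5306 bits

Joint entropy: H(X,Y) = 2.5027 bits

I(X;Y) = 1.0000 + 1.5306 - 2.5027 = 0.0279 bits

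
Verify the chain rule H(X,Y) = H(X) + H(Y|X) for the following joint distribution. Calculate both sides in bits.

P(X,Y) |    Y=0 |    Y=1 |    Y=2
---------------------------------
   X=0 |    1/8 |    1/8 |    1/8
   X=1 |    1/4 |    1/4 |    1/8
H(X,Y) = 2.5000, H(X) = 0.9544, H(Y|X) = 1.5456 (all in bits)

Chain rule: H(X,Y) = H(X) + H(Y|X)

Left side — joint entropy directly:
H(X,Y) = -Σ p(x,y) log p(x,y) = 2.5000 bits

Right side — compute H(Y|X) from the conditional distributions:
P(X) = (3/8, 5/8), so H(X) = 0.9544 bits
H(Y|X) = Σ_x P(X=x) · H(Y|X=x):
  P(Y|X=0) = (1/3, 1/3, 1/3), H(Y|X=0) = 1.5850, weight P(X=0) = 3/8
  P(Y|X=1) = (2/5, 2/5, 1/5), H(Y|X=1) = 1.5219, weight P(X=1) = 5/8
H(Y|X) = 1.5456 bits

H(X) + H(Y|X) = 0.9544 + 1.5456 = 2.5000 bits

Both sides equal 2.5000 bits. ✓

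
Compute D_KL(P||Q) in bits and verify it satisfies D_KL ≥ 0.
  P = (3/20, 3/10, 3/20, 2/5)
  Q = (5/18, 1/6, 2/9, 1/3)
0.1412 bits

KL divergence satisfies the Gibbs inequality: D_KL(P||Q) ≥ 0 for all distributions P, Q.

D_KL(P||Q) = Σ p(x) log(p(x)/q(x))
Term by term:
  x=0: 3/20 × log_2[(3/20)/(5/18)] = -0.1333
  x=1: 3/10 × log_2[(3/10)/(1/6)] = 0.2544
  x=2: 3/20 × log_2[(3/20)/(2/9)] = -0.0851
  x=3: 2/5 × log_2[(2/5)/(1/3)] = 0.1052
D_KL(P||Q) = 0.1412 bits

D_KL(P||Q) = 0.1412 ≥ 0 ✓

This non-negativity is a fundamental property: relative entropy cannot be negative because it measures how different Q is from P.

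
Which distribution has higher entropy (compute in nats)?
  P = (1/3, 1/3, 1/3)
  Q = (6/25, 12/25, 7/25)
P

Computing entropies in nats:
H(P) = 1.0986
H(Q) = 1.0512

Distribution P has higher entropy.

Intuition: The distribution closer to uniform (more spread out) has higher entropy.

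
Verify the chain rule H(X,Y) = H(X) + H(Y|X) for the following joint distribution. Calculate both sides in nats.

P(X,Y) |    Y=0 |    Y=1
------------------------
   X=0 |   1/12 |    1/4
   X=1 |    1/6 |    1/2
H(X,Y) = 1.1988, H(X) = 0.6365, H(Y|X) = 0.5623 (all in nats)

Chain rule: H(X,Y) = H(X) + H(Y|X)

Left side — joint entropy directly:
H(X,Y) = -Σ p(x,y) log p(x,y) = 1.1988 nats

Right side — compute H(Y|X) from the conditional distributions:
P(X) = (1/3, 2/3), so H(X) = 0.6365 nats
H(Y|X) = Σ_x P(X=x) · H(Y|X=x):
  P(Y|X=0) = (1/4, 3/4), H(Y|X=0) = 0.5623, weight P(X=0) = 1/3
  P(Y|X=1) = (1/4, 3/4), H(Y|X=1) = 0.5623, weight P(X=1) = 2/3
H(Y|X) = 0.5623 nats

H(X) + H(Y|X) = 0.6365 + 0.5623 = 1.1988 nats

Both sides equal 1.1988 nats. ✓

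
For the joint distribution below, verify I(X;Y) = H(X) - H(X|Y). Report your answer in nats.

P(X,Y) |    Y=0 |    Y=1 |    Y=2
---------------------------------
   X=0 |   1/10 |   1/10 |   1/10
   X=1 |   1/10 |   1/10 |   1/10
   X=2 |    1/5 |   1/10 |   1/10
I(X;Y) = 0.0138 nats

Mutual information has multiple equivalent forms:
- I(X;Y) = H(X) - H(X|Y)
- I(X;Y) = H(Y) - H(Y|X)
- I(X;Y) = H(X) + H(Y) - H(X,Y)

Computing all quantities:
H(X) = 1.0889, H(Y) = 1.0889, H(X,Y) = 2.1640
H(X|Y) = 1.0751, H(Y|X) = 1.0751

Verification:
H(X) - H(X|Y) = 1.0889 - 1.0751 = 0.0138
H(Y) - H(Y|X) = 1.0889 - 1.0751 = 0.0138
H(X) + H(Y) - H(X,Y) = 1.0889 + 1.0889 - 2.1640 = 0.0138

All forms give I(X;Y) = 0.0138 nats. ✓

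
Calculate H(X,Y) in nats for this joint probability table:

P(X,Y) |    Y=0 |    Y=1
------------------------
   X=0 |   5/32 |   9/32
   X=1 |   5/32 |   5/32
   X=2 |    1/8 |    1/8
1.7468 nats

Joint entropy is H(X,Y) = -Σ_{x,y} p(x,y) log p(x,y).

Summing over all non-zero entries:
H(X,Y) = -[5/32·log_e(5/32) + 9/32·log_e(9/32) + 5/32·log_e(5/32) + 5/32·log_e(5/32) + 1/8·log_e(1/8) + 1/8·log_e(1/8)]
H(X,Y) = 1.7468 nats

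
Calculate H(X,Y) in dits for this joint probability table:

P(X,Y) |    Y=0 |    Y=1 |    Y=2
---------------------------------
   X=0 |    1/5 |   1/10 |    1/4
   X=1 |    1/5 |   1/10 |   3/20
0.7537 dits

Joint entropy is H(X,Y) = -Σ_{x,y} p(x,y) log p(x,y).

Summing over all non-zero entries:
H(X,Y) = -[1/5·log_10(1/5) + 1/10·log_10(1/10) + 1/4·log_10(1/4) + 1/5·log_10(1/5) + 1/10·log_10(1/10) + 3/20·log_10(3/20)]
H(X,Y) = 0.7537 dits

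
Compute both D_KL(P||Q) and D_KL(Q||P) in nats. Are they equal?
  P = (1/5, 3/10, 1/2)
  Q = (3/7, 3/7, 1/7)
D_KL(P||Q) = 0.3670, D_KL(Q||P) = 0.3005

KL divergence is not symmetric: D_KL(P||Q) ≠ D_KL(Q||P) in general.

D_KL(P||Q) = 0.3670 nats
D_KL(Q||P) = 0.3005 nats

No, they are not equal!

This asymmetry is why KL divergence is not a true distance metric.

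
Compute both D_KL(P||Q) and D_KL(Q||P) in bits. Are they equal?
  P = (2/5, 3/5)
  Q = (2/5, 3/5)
D_KL(P||Q) = 0.0000, D_KL(Q||P) = 0.0000

KL divergence is not symmetric: D_KL(P||Q) ≠ D_KL(Q||P) in general.

D_KL(P||Q) = 0.0000 bits
D_KL(Q||P) = 0.0000 bits

In this case they happen to be equal (to 4 decimal places).

This asymmetry is why KL divergence is not a true distance metric.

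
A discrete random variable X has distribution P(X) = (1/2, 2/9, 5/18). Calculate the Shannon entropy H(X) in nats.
1.0366 nats

Shannon entropy is H(X) = -Σ p(x) log p(x).

For P = (1/2, 2/9, 5/18):
H = -1/2 × log_e(1/2) -2/9 × log_e(2/9) -5/18 × log_e(5/18)
H = 1.0366 nats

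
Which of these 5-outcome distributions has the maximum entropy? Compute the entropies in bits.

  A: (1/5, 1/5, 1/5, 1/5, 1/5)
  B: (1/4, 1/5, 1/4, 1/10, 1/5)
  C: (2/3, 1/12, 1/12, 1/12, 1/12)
A

For a discrete distribution over n outcomes, entropy is maximized by the uniform distribution.

Computing entropies:
H(A) = 2.3219 bits
H(B) = 2.2610 bits
H(C) = 1.5850 bits

The uniform distribution (where all probabilities equal 1/5) achieves the maximum entropy of log_2(5) = 2.3219 bits.

Distribution A has the highest entropy.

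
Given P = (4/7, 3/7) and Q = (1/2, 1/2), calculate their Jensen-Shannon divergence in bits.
0.0037 bits

Jensen-Shannon divergence is:
JSD(P||Q) = 0.5 × D_KL(P||M) + 0.5 × D_KL(Q||M)
where M = 0.5 × (P + Q) is the mixture distribution.

M = 0.5 × (4/7, 3/7) + 0.5 × (1/2, 1/2) = (15/28, 13/28)

D_KL(P||M) = 0.0037 bits
D_KL(Q||M) = 0.0037 bits

JSD(P||Q) = 0.5 × 0.0037 + 0.5 × 0.0037 = 0.0037 bits

Unlike KL divergence, JSD is symmetric and bounded: 0 ≤ JSD ≤ log(2).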